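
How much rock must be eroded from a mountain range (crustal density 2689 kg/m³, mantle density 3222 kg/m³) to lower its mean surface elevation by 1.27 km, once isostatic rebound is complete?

7.68 km

Net drop Δ = e − u = e − e ρ_c/ρ_m = e (ρ_m − ρ_c)/ρ_m.
e = Δ ρ_m/(ρ_m − ρ_c) = 1.27 km × 3222/533 = 7.68 km.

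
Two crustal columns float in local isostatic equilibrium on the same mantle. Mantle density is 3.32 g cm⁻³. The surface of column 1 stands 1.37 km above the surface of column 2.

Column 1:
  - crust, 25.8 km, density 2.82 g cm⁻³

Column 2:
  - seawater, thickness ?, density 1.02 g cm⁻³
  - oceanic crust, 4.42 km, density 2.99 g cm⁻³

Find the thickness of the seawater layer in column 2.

3 km

Take the compensation level at the base of the deeper column (depth z_c below the surface of column 1) and equate Σ ρ_i t_i down to z_c; mantle fills any gap and the z_c terms cancel.
Column 1: 25.8×2.82 + (z_c − 25.8)×3.32
Column 2: 1.37×0 + x×1.02 + 4.42×2.99 + (z_c − 1.37 − 4.42 − x)×3.32
The z_c×3.32 term appears on both sides and cancels. Collect the known terms of each column as K = Σ(ρt)_known − 3.32 × (depth of known layers): K_1 = 72.756 − 3.32×25.8 = −12.9; K_2 = 13.2158 − 3.32×(1.37 + 4.42) = −6.007.
Balance: K_1 = K_2 − x×(3.32 − 1.02), so x = (K_2 − K_1)/(3.32 − 1.02) = 6.893/2.3 = 3 km.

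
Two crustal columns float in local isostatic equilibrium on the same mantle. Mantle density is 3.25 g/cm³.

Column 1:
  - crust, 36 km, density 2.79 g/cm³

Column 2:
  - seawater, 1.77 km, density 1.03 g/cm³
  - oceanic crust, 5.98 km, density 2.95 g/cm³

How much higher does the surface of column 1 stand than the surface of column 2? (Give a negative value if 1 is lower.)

3.33 km

For any compensation level in the mantle, the mantle terms cancel and isostasy reduces to e = (Σt_1 − Σt_2) − (Σ(ρt)_1 − Σ(ρt)_2) / ρ_m.
Σt_1 = 36 km; Σt_2 = 7.75 km; Σ(ρt)_1 = 100.44; Σ(ρt)_2 = 19.4641 (in km·g/cm³).
e = (36 − 7.75) − (100.44 − 19.4641) / 3.25 = 3.33 km.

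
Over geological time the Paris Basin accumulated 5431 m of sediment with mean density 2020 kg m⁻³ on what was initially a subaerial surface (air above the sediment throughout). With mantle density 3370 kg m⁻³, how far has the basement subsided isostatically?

Subaerial load: s = t ρ_sed / ρ_m = 5431 m × 2020/3370 = 3260 m.

3260 m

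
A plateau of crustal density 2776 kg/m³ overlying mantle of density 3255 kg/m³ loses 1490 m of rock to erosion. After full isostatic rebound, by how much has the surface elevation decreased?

219 m

Rebound u = e ρ_c/ρ_m = 1490 m × 2776/3255 = 1271 m.
Net surface drop = e − u = 1490 m − 1271 m = e (ρ_m − ρ_c)/ρ_m = 219 m.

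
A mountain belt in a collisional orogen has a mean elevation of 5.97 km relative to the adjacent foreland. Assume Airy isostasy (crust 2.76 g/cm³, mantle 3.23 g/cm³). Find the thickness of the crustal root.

35.1 km

In Airy isostatic equilibrium: the weight of the topography is balanced by the buoyancy of the root, ρ_c h = (ρ_m − ρ_c) r.
r = h · ρ_c / (ρ_m − ρ_c) = 5.97 km × 2.76 / (3.23 − 2.76) = 35.1 km.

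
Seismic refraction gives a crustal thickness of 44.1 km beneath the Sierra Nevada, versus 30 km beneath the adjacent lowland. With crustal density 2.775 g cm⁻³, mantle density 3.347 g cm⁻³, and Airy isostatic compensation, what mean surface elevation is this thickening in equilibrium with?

Excess crust Δ = 44.1 km − 30 km = 14.1 km, split between elevation h and root r with h + r = Δ.
Airy balance ρ_c h = (ρ_m − ρ_c) r gives r = h ρ_c/(ρ_m − ρ_c), so h (1 + ρ_c/(ρ_m − ρ_c)) = Δ, i.e. h = Δ (ρ_m − ρ_c)/ρ_m.
h = 14.1 km × 0.572/3.347 = 2.41 km.

2.41 km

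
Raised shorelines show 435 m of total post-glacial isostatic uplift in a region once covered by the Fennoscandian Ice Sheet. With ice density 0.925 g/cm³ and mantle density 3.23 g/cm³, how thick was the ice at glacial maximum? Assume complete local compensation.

u = t ρ_ice/ρ_m → t = u ρ_m/ρ_ice = 435 m × 3.23/0.925 = 1520 m.

1520 m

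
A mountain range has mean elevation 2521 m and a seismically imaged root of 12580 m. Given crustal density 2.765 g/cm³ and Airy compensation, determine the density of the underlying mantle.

3.32 g/cm³

Airy balance: ρ_c h = (ρ_m − ρ_c) r → ρ_m = ρ_c (1 + h/r).
ρ_m = 2.765 × (1 + 2521 m/12580 m) = 3.32 g/cm³.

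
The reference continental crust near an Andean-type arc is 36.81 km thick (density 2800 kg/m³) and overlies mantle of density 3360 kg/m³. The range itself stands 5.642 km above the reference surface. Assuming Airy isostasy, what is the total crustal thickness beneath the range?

Root depth r = h ρ_c / (ρ_m − ρ_c) = 5.642 km × 2800 / 560 = 28.21 km.
Total thickness = T + h + r = 36.81 km + 5.642 km + 28.21 km = 70.7 km.

70.7 km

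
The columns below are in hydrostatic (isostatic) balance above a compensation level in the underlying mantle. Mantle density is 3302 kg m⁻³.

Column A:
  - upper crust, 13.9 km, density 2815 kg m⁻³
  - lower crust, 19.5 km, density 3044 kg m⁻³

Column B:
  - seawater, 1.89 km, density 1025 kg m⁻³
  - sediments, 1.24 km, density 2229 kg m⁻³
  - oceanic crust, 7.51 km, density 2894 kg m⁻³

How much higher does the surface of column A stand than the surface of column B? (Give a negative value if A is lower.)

0.939 km

For any compensation level in the mantle, the mantle terms cancel and isostasy reduces to e = (Σt_A − Σt_B) − (Σ(ρt)_A − Σ(ρt)_B) / ρ_m.
Σt_A = 33.4 km; Σt_B = 10.64 km; Σ(ρt)_A = 98486.5; Σ(ρt)_B = 26435.15 (in km·kg m⁻³).
e = (33.4 − 10.64) − (98486.5 − 26435.15) / 3302 = 0.939 km.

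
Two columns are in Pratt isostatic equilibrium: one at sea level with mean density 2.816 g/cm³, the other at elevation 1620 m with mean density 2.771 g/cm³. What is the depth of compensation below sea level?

99800 m

ρ_ref D = ρ (D + h) → D (ρ_ref − ρ) = ρ h.
D = ρ h/(ρ_ref − ρ) = 2.771 × 1620 m/(2.816 − 2.771) = 99800 m.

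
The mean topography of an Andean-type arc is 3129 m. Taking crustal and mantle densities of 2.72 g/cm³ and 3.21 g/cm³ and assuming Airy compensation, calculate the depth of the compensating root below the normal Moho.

In Airy isostatic equilibrium: the weight of the topography is balanced by the buoyancy of the root, ρ_c h = (ρ_m − ρ_c) r.
r = h · ρ_c / (ρ_m − ρ_c) = 3129 m × 2.72 / (3.21 − 2.72) = 17400 m.

17400 m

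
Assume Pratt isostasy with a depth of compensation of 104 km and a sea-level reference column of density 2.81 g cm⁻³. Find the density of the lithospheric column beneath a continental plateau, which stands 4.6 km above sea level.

Pratt balance: ρ_ref D = ρ (D + h).
ρ = ρ_ref D/(D + h) = 2.81 × 104 km/(104 km + 4.6 km) = 2.69 g cm⁻³.

2.69 g cm⁻³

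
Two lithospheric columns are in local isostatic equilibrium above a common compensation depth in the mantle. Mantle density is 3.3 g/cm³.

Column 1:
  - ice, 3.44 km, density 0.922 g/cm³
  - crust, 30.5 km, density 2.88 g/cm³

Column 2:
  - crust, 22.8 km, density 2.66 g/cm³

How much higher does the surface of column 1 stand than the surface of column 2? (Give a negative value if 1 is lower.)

For any compensation level in the mantle, the mantle terms cancel and isostasy reduces to e = (Σt_1 − Σt_2) − (Σ(ρt)_1 − Σ(ρt)_2) / ρ_m.
Σt_1 = 33.94 km; Σt_2 = 22.8 km; Σ(ρt)_1 = 91.01168; Σ(ρt)_2 = 60.648 (in km·g/cm³).
e = (33.94 − 22.8) − (91.01168 − 60.648) / 3.3 = 1.94 km.

1.94 km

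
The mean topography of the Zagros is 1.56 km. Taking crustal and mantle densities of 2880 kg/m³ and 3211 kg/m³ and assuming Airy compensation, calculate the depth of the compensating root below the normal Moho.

Equating mass per unit area of the two columns: the weight of the topography is balanced by the buoyancy of the root, ρ_c h = (ρ_m − ρ_c) r.
r = h · ρ_c / (ρ_m − ρ_c) = 1.56 km × 2880 / (3211 − 2880) = 13.6 km.

13.6 km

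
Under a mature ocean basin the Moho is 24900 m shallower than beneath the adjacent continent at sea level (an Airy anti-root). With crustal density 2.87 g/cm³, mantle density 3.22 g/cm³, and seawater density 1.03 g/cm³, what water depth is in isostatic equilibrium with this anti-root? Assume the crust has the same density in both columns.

4740 m

Replacing a thickness d of crust by seawater at the top must be balanced by replacing crust with mantle at the base: d (ρ_c − ρ_w) = a (ρ_m − ρ_c).
d = a (ρ_m − ρ_c)/(ρ_c − ρ_w) = 24900 m × 0.35/1.84 = 4740 m.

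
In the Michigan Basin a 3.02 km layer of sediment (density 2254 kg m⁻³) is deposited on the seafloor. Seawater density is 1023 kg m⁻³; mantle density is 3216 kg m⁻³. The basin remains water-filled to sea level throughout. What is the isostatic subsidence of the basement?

1.7 km

Submarine loading: the sediment displaces seawater, and the subsidence is in turn flooded, so s (ρ_m − ρ_w) = t (ρ_sed − ρ_w).
s = 3.02 km × (2254 − 1023) / (3216 − 1023) = 1.7 km.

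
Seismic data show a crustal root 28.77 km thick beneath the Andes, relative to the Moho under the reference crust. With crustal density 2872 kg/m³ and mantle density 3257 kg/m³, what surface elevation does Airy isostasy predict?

3.86 km

For local isostatic compensation: ρ_c h = (ρ_m − ρ_c) r.
h = r (ρ_m − ρ_c) / ρ_c = 28.77 km × (3257 − 2872) / 2872 = 3.86 km.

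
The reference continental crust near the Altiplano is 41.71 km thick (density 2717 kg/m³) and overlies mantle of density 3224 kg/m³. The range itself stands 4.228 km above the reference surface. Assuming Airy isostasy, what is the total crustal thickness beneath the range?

Root depth r = h ρ_c / (ρ_m − ρ_c) = 4.228 km × 2717 / 507 = 22.66 km.
Total thickness = T + h + r = 41.71 km + 4.228 km + 22.66 km = 68.6 km.

68.6 km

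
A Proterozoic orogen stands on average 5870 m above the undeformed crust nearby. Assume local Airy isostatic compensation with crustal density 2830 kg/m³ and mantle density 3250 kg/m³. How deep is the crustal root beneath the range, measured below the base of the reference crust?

39600 m

Balancing pressure at the compensation depth: the weight of the topography is balanced by the buoyancy of the root, ρ_c h = (ρ_m − ρ_c) r.
r = h · ρ_c / (ρ_m − ρ_c) = 5870 m × 2830 / (3250 − 2830) = 39600 m.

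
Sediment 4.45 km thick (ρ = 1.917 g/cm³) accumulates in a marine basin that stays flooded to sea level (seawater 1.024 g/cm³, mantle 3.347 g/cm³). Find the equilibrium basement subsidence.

1.71 km

Submarine loading: the sediment displaces seawater, and the subsidence is in turn flooded, so s (ρ_m − ρ_w) = t (ρ_sed − ρ_w).
s = 4.45 km × (1.917 − 1.024) / (3.347 − 1.024) = 1.71 km.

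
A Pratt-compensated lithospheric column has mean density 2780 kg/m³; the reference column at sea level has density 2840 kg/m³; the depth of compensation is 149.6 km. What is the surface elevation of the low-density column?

3.23 km

ρ_ref D = ρ (D + h) → h = D (ρ_ref − ρ)/ρ.
h = 149.6 km × (2840 − 2780)/2780 = 3.23 km.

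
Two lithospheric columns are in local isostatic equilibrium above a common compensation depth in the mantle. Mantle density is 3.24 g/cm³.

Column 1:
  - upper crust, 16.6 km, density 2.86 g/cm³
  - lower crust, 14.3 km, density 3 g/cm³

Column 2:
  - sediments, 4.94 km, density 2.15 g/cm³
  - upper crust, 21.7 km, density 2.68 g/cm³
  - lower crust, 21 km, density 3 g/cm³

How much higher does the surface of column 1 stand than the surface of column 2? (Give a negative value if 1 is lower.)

−3.96 km

For any compensation level in the mantle, the mantle terms cancel and isostasy reduces to e = (Σt_1 − Σt_2) − (Σ(ρt)_1 − Σ(ρt)_2) / ρ_m.
Σt_1 = 30.9 km; Σt_2 = 47.64 km; Σ(ρt)_1 = 90.376; Σ(ρt)_2 = 131.777 (in km·g/cm³).
e = (30.9 − 47.64) − (90.376 − 131.777) / 3.24 = −3.96 km.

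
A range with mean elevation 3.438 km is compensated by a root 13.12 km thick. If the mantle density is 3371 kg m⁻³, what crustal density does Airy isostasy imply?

2670 kg m⁻³

ρ_c h = (ρ_m − ρ_c) r → ρ_c (h + r) = ρ_m r → ρ_c = ρ_m r / (h + r).
ρ_c = 3371 × 13.12 km / (3.438 km + 13.12 km) = 2670 kg m⁻³.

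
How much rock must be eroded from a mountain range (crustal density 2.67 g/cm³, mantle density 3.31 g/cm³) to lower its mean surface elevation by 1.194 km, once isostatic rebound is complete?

Net drop Δ = e − u = e − e ρ_c/ρ_m = e (ρ_m − ρ_c)/ρ_m.
e = Δ ρ_m/(ρ_m − ρ_c) = 1.194 km × 3.31/0.64 = 6.18 km.

6.18 km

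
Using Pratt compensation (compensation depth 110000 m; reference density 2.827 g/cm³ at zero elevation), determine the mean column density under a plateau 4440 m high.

2.72 g/cm³

Pratt balance: ρ_ref D = ρ (D + h).
ρ = ρ_ref D/(D + h) = 2.827 × 110000 m/(110000 m + 4440 m) = 2.72 g/cm³.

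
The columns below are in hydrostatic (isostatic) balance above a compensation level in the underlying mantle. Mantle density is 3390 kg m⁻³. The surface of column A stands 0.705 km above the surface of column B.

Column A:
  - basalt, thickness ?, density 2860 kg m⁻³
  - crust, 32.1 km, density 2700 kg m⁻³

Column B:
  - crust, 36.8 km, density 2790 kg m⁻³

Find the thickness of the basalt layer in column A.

Take the compensation level at the base of the deeper column (depth z_c below the surface of column A) and equate Σ ρ_i t_i down to z_c; mantle fills any gap and the z_c terms cancel.
Column A: x×2860 + 32.1×2700 + (z_c − 32.1 − x)×3390
Column B: 0.705×0 + 36.8×2790 + (z_c − 0.705 − 36.8)×3390
The z_c×3390 term appears on both sides and cancels. Collect the known terms of each column as K = Σ(ρt)_known − 3390 × (depth of known layers): K_A = 86670 − 3390×32.1 = −22149; K_B = 102672 − 3390×(0.705 + 36.8) = −24469.95.
Balance: K_A − x×(3390 − 2860) = K_B, so x = (K_A − K_B)/(3390 − 2860) = 2320.95/530 = 4.38 km.

4.38 km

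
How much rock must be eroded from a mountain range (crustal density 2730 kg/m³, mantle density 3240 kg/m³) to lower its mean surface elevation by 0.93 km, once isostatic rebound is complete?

5.91 km

Net drop Δ = e − u = e − e ρ_c/ρ_m = e (ρ_m − ρ_c)/ρ_m.
e = Δ ρ_m/(ρ_m − ρ_c) = 0.93 km × 3240/510 = 5.91 km.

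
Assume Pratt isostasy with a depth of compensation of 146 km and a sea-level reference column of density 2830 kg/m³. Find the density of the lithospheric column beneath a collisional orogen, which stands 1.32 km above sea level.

2800 kg/m³

Pratt balance: ρ_ref D = ρ (D + h).
ρ = ρ_ref D/(D + h) = 2830 × 146 km/(146 km + 1.32 km) = 2800 kg/m³.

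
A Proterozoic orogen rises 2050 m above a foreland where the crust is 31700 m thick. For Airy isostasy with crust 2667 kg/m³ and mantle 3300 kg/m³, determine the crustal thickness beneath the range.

Root depth r = h ρ_c / (ρ_m − ρ_c) = 2050 m × 2667 / 633 = 8637 m.
Total thickness = T + h + r = 31700 m + 2050 m + 8637 m = 42400 m.

42400 m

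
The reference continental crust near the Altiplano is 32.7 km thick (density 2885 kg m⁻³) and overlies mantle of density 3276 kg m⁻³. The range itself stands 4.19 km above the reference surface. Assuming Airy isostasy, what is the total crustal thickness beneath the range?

67.8 km

Root depth r = h ρ_c / (ρ_m − ρ_c) = 4.19 km × 2885 / 391 = 30.92 km.
Total thickness = T + h + r = 32.7 km + 4.19 km + 30.92 km = 67.8 km.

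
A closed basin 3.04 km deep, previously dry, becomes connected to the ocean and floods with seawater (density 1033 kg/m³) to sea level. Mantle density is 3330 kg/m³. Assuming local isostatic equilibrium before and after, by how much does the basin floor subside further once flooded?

After flooding the water column is d + s deep. Its weight must equal the weight of mantle displaced by the extra subsidence s: (d + s) ρ_w = s ρ_m.
s = d ρ_w / (ρ_m − ρ_w) = 3.04 km × 1033/(3330 − 1033) = 1.37 km.

1.37 km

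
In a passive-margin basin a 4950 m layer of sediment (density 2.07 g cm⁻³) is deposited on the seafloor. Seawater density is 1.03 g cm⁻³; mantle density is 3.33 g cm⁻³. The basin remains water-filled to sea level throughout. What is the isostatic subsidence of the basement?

2240 m

Submarine loading: the sediment displaces seawater, and the subsidence is in turn flooded, so s (ρ_m − ρ_w) = t (ρ_sed − ρ_w).
s = 4950 m × (2.07 − 1.03) / (3.33 − 1.03) = 2240 m.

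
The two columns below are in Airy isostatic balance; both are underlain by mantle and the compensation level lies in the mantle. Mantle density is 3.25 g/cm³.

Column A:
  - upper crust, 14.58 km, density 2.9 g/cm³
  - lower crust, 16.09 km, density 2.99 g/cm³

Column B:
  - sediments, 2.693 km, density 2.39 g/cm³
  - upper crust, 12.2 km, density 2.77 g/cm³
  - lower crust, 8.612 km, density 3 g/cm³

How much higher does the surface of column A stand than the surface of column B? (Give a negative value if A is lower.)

−0.32 km

For any compensation level in the mantle, the mantle terms cancel and isostasy reduces to e = (Σt_A − Σt_B) − (Σ(ρt)_A − Σ(ρt)_B) / ρ_m.
Σt_A = 30.67 km; Σt_B = 23.505 km; Σ(ρt)_A = 90.3911; Σ(ρt)_B = 66.06627 (in km·g/cm³).
e = (30.67 − 23.505) − (90.3911 − 66.06627) / 3.25 = −0.32 km.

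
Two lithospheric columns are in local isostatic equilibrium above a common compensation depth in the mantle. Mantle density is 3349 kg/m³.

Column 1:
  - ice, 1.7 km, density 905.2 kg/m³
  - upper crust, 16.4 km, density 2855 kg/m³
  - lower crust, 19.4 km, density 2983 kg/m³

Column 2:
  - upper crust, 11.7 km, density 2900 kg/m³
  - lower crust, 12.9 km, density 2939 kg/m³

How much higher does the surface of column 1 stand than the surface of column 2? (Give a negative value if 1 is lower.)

2.63 km

For any compensation level in the mantle, the mantle terms cancel and isostasy reduces to e = (Σt_1 − Σt_2) − (Σ(ρt)_1 − Σ(ρt)_2) / ρ_m.
Σt_1 = 37.5 km; Σt_2 = 24.6 km; Σ(ρt)_1 = 106231.04; Σ(ρt)_2 = 71843.1 (in km·kg/m³).
e = (37.5 − 24.6) − (106231.04 − 71843.1) / 3349 = 2.63 km.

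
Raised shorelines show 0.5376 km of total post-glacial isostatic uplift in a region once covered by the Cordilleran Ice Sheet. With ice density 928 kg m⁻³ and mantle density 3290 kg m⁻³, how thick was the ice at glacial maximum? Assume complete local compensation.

u = t ρ_ice/ρ_m → t = u ρ_m/ρ_ice = 0.5376 km × 3290/928 = 1.91 km.

1.91 km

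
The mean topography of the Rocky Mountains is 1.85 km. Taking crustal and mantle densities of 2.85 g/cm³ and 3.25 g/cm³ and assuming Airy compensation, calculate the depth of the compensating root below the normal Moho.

13.2 km

For local isostatic compensation: the weight of the topography is balanced by the buoyancy of the root, ρ_c h = (ρ_m − ρ_c) r.
r = h · ρ_c / (ρ_m − ρ_c) = 1.85 km × 2.85 / (3.25 − 2.85) = 13.2 km.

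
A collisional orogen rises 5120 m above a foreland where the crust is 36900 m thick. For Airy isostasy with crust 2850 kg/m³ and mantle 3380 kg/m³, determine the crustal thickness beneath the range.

69600 m

Root depth r = h ρ_c / (ρ_m − ρ_c) = 5120 m × 2850 / 530 = 27530 m.
Total thickness = T + h + r = 36900 m + 5120 m + 27530 m = 69600 m.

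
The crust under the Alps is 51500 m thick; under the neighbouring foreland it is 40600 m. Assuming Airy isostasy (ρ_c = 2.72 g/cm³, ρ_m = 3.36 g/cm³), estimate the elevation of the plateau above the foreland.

2080 m

Excess crust Δ = 51500 m − 40600 m = 10900 m, split between elevation h and root r with h + r = Δ.
Airy balance ρ_c h = (ρ_m − ρ_c) r gives r = h ρ_c/(ρ_m − ρ_c), so h (1 + ρ_c/(ρ_m − ρ_c)) = Δ, i.e. h = Δ (ρ_m − ρ_c)/ρ_m.
h = 10900 m × 0.64/3.36 = 2080 m.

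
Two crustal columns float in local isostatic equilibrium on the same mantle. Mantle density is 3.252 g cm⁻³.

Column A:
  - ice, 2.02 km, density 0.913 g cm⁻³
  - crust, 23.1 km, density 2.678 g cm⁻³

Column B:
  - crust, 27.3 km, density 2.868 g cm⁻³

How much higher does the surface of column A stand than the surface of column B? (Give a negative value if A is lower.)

2.31 km

For any compensation level in the mantle, the mantle terms cancel and isostasy reduces to e = (Σt_A − Σt_B) − (Σ(ρt)_A − Σ(ρt)_B) / ρ_m.
Σt_A = 25.12 km; Σt_B = 27.3 km; Σ(ρt)_A = 63.70606; Σ(ρt)_B = 78.2964 (in km·g cm⁻³).
e = (25.12 − 27.3) − (63.70606 − 78.2964) / 3.252 = 2.31 km.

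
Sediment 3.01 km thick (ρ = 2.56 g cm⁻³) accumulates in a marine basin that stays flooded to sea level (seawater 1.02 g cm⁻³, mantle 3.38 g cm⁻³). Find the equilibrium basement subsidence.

Submarine loading: the sediment displaces seawater, and the subsidence is in turn flooded, so s (ρ_m − ρ_w) = t (ρ_sed − ρ_w).
s = 3.01 km × (2.56 − 1.02) / (3.38 − 1.02) = 1.96 km.

1.96 km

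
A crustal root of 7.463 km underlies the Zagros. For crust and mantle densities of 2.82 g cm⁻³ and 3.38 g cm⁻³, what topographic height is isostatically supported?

1.48 km

In Airy isostatic equilibrium: ρ_c h = (ρ_m − ρ_c) r.
h = r (ρ_m − ρ_c) / ρ_c = 7.463 km × (3.38 − 2.82) / 2.82 = 1.48 km.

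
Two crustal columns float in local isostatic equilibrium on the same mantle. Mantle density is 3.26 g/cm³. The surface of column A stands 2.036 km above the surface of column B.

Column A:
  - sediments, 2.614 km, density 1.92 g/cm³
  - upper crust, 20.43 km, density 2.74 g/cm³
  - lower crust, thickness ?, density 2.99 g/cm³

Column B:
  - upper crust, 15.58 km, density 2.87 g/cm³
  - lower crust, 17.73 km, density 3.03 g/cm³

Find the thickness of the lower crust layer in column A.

9.87 km

Take the compensation level at the base of the deeper column (depth z_c below the surface of column A) and equate Σ ρ_i t_i down to z_c; mantle fills any gap and the z_c terms cancel.
Column A: 2.614×1.92 + 20.43×2.74 + x×2.99 + (z_c − 23.044 − x)×3.26
Column B: 2.036×0 + 15.58×2.87 + 17.73×3.03 + (z_c − 2.036 − 33.31)×3.26
The z_c×3.26 term appears on both sides and cancels. Collect the known terms of each column as K = Σ(ρt)_known − 3.26 × (depth of known layers): K_A = 60.99708 − 3.26×23.044 = −14.12636; K_B = 98.4365 − 3.26×(2.036 + 33.31) = −16.79146.
Balance: K_A − x×(3.26 − 2.99) = K_B, so x = (K_A − K_B)/(3.26 − 2.99) = 2.6651/0.27 = 9.87 km.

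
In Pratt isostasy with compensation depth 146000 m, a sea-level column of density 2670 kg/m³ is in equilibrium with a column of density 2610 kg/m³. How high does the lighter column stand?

ρ_ref D = ρ (D + h) → h = D (ρ_ref − ρ)/ρ.
h = 146000 m × (2670 − 2610)/2610 = 3360 m.

3360 m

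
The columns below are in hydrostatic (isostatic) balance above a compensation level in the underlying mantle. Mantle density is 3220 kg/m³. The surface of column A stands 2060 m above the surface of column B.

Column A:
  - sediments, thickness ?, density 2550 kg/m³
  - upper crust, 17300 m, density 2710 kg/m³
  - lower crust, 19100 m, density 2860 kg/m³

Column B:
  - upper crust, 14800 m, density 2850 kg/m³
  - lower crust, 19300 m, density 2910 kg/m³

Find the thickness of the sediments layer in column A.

3570 m

Take the compensation level at the base of the deeper column (depth z_c below the surface of column A) and equate Σ ρ_i t_i down to z_c; mantle fills any gap and the z_c terms cancel.
Column A: x×2550 + 17300×2710 + 19100×2860 + (z_c − 36400 − x)×3220
Column B: 2060×0 + 14800×2850 + 19300×2910 + (z_c − 2060 − 34100)×3220
The z_c×3220 term appears on both sides and cancels. Collect the known terms of each column as K = Σ(ρt)_known − 3220 × (depth of known layers): K_A = 101509000 − 3220×36400 = −15699000; K_B = 98343000 − 3220×(2060 + 34100) = −18092200.
Balance: K_A − x×(3220 − 2550) = K_B, so x = (K_A − K_B)/(3220 − 2550) = 2393200/670 = 3570 m.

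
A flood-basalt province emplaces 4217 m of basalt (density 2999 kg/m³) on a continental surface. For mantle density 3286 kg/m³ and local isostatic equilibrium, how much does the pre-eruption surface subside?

3850 m

Subaerial loading: s = t ρ_load / ρ_m.
s = 4217 m × 2999/3286 = 3850 m.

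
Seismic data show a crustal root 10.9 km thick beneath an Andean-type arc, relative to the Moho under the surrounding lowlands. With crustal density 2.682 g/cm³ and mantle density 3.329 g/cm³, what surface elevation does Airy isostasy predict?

By Archimedes' principle applied to the lithosphere: ρ_c h = (ρ_m − ρ_c) r.
h = r (ρ_m − ρ_c) / ρ_c = 10.9 km × (3.329 − 2.682) / 2.682 = 2.63 km.

2.63 km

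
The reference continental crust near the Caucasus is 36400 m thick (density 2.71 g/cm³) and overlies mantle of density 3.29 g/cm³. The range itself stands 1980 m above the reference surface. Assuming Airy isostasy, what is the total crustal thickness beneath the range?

47600 m

Root depth r = h ρ_c / (ρ_m − ρ_c) = 1980 m × 2.71 / 0.58 = 9251 m.
Total thickness = T + h + r = 36400 m + 1980 m + 9251 m = 47600 m.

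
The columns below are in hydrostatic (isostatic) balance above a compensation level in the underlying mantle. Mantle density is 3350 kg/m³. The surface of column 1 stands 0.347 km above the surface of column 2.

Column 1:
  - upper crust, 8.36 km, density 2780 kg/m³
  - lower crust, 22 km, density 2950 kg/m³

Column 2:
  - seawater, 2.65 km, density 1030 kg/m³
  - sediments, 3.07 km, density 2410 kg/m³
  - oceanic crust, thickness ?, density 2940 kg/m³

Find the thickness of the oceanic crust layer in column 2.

8.22 km

Take the compensation level at the base of the deeper column (depth z_c below the surface of column 1) and equate Σ ρ_i t_i down to z_c; mantle fills any gap and the z_c terms cancel.
Column 1: 8.36×2780 + 22×2950 + (z_c − 30.36)×3350
Column 2: 0.347×0 + 2.65×1030 + 3.07×2410 + x×2940 + (z_c − 0.347 − 5.72 − x)×3350
The z_c×3350 term appears on both sides and cancels. Collect the known terms of each column as K = Σ(ρt)_known − 3350 × (depth of known layers): K_1 = 88140.8 − 3350×30.36 = −13565.2; K_2 = 10128.2 − 3350×(0.347 + 5.72) = −10196.25.
Balance: K_1 = K_2 − x×(3350 − 2940), so x = (K_2 − K_1)/(3350 − 2940) = 3368.95/410 = 8.22 km.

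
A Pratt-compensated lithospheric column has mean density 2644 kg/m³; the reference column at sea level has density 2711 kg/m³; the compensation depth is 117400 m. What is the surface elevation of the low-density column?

ρ_ref D = ρ (D + h) → h = D (ρ_ref − ρ)/ρ.
h = 117400 m × (2711 − 2644)/2644 = 2970 m.

2970 m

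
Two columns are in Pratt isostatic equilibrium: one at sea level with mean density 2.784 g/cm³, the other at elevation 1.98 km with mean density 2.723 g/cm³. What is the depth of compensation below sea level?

88.4 km

ρ_ref D = ρ (D + h) → D (ρ_ref − ρ) = ρ h.
D = ρ h/(ρ_ref − ρ) = 2.723 × 1.98 km/(2.784 − 2.723) = 88.4 km.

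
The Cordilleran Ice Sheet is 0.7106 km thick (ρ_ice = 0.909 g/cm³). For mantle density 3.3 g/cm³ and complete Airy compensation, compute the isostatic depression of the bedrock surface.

By Archimedes' principle applied to the lithosphere: the ice load ρ_ice t is balanced by mantle displaced below, ρ_m s.
s = t ρ_ice / ρ_m = 0.7106 km × 0.909/3.3 = 0.196 km.

0.196 km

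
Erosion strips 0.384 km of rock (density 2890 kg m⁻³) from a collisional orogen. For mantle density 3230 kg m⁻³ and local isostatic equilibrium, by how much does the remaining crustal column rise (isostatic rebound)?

0.344 km

Unloading: uplift u = e ρ_c/ρ_m = 0.384 km × 2890/3230 = 0.344 km.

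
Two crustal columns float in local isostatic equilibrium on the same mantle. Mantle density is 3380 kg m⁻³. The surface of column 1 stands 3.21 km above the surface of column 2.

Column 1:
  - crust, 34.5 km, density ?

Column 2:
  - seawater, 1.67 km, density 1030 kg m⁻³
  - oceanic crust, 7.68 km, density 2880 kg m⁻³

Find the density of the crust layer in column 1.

Take the compensation level at the base of the deeper column (depth z_c below the surface of column 1) and equate Σ ρ_i t_i down to z_c; mantle fills any gap and the z_c terms cancel.
Column 1: 34.5×ρ + (z_c − 34.5)×3380
Column 2: 3.21×0 + 1.67×1030 + 7.68×2880 + (z_c − 3.21 − 9.35)×3380
The z_c×3380 term appears on both sides and cancels. Collect the known terms of each column as K = Σ(ρt)_known − 3380 × (depth of known layers): K_1 = 0 − 3380×34.5 = −116610; K_2 = 23838.5 − 3380×(3.21 + 9.35) = −18614.3.
Balance: K_1 + 34.5×ρ = K_2, so ρ = (K_2 − K_1)/34.5 = 97995.7/34.5 = 2840 kg m⁻³.

2840 kg m⁻³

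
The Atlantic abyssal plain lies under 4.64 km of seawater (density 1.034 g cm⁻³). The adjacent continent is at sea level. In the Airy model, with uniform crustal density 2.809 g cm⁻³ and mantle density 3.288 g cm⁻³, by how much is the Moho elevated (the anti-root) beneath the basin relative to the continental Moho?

17.2 km

Balancing pressure at the compensation depth: replacing crust with seawater at the top is compensated by replacing crust with mantle at the base: d (ρ_c − ρ_w) = a (ρ_m − ρ_c).
a = d (ρ_c − ρ_w)/(ρ_m − ρ_c) = 4.64 km × 1.775/0.479 = 17.2 km.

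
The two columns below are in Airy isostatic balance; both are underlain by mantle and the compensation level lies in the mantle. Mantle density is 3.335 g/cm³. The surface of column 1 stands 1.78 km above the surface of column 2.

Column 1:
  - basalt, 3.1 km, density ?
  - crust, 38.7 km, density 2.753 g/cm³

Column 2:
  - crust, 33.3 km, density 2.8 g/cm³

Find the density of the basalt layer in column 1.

2.94 g/cm³

Take the compensation level at the base of the deeper column (depth z_c below the surface of column 1) and equate Σ ρ_i t_i down to z_c; mantle fills any gap and the z_c terms cancel.
Column 1: 3.1×ρ + 38.7×2.753 + (z_c − 41.8)×3.335
Column 2: 1.78×0 + 33.3×2.8 + (z_c − 1.78 − 33.3)×3.335
The z_c×3.335 term appears on both sides and cancels. Collect the known terms of each column as K = Σ(ρt)_known − 3.335 × (depth of known layers): K_1 = 106.5411 − 3.335×41.8 = −32.8619; K_2 = 93.24 − 3.335×(1.78 + 33.3) = −23.7518.
Balance: K_1 + 3.1×ρ = K_2, so ρ = (K_2 − K_1)/3.1 = 9.1101/3.1 = 2.94 g/cm³.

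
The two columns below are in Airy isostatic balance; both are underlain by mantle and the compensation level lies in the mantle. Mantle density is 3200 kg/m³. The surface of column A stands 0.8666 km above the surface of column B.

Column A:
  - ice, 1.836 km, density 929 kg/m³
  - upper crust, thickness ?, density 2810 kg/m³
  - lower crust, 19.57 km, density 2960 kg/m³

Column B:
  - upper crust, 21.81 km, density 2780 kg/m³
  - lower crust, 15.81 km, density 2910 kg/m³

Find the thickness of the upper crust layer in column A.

19.6 km

Take the compensation level at the base of the deeper column (depth z_c below the surface of column A) and equate Σ ρ_i t_i down to z_c; mantle fills any gap and the z_c terms cancel.
Column A: 1.836×929 + x×2810 + 19.57×2960 + (z_c − 21.406 − x)×3200
Column B: 0.8666×0 + 21.81×2780 + 15.81×2910 + (z_c − 0.8666 − 37.62)×3200
The z_c×3200 term appears on both sides and cancels. Collect the known terms of each column as K = Σ(ρt)_known − 3200 × (depth of known layers): K_A = 59632.844 − 3200×21.406 = −8866.356; K_B = 106638.9 − 3200×(0.8666 + 37.62) = −16518.22.
Balance: K_A − x×(3200 − 2810) = K_B, so x = (K_A − K_B)/(3200 − 2810) = 7651.86/390 = 19.6 km.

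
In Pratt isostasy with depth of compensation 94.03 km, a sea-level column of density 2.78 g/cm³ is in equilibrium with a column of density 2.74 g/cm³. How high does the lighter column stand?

1.37 km

ρ_ref D = ρ (D + h) → h = D (ρ_ref − ρ)/ρ.
h = 94.03 km × (2.78 − 2.74)/2.74 = 1.37 km.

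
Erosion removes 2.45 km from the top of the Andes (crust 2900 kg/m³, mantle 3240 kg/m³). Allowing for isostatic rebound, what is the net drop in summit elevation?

0.257 km

Rebound u = e ρ_c/ρ_m = 2.45 km × 2900/3240 = 2.193 km.
Net surface drop = e − u = 2.45 km − 2.193 km = e (ρ_m − ρ_c)/ρ_m = 0.257 km.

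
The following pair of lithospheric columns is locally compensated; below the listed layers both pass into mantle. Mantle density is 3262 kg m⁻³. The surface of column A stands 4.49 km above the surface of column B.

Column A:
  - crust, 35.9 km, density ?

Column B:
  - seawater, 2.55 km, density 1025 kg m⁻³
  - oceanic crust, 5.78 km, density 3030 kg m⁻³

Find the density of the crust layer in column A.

Take the compensation level at the base of the deeper column (depth z_c below the surface of column A) and equate Σ ρ_i t_i down to z_c; mantle fills any gap and the z_c terms cancel.
Column A: 35.9×ρ + (z_c − 35.9)×3262
Column B: 4.49×0 + 2.55×1025 + 5.78×3030 + (z_c − 4.49 − 8.33)×3262
The z_c×3262 term appears on both sides and cancels. Collect the known terms of each column as K = Σ(ρt)_known − 3262 × (depth of known layers): K_A = 0 − 3262×35.9 = −117105.8; K_B = 20127.15 − 3262×(4.49 + 8.33) = −21691.69.
Balance: K_A + 35.9×ρ = K_B, so ρ = (K_B − K_A)/35.9 = 95414.1/35.9 = 2660 kg m⁻³.

2660 kg m⁻³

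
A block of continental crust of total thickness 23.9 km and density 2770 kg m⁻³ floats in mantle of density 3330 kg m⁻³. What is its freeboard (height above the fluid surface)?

Floating equilibrium: submerged depth d = t ρ_obj/ρ_fluid = 23.9 km × 2770/3330 = 19.88 km.
Freeboard = t − d = 23.9 km − 19.88 km = 4.02 km.

4.02 km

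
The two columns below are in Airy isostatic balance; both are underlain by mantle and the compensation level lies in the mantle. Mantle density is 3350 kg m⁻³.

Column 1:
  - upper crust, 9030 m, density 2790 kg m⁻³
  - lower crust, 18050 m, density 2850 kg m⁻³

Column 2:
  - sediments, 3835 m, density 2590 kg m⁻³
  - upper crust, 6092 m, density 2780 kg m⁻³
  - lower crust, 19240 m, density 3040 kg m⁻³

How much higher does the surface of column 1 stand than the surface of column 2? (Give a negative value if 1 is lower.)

517 m

For any compensation level in the mantle, the mantle terms cancel and isostasy reduces to e = (Σt_1 − Σt_2) − (Σ(ρt)_1 − Σ(ρt)_2) / ρ_m.
Σt_1 = 27080 m; Σt_2 = 29167 m; Σ(ρt)_1 = 76636200; Σ(ρt)_2 = 85358010 (in m·kg m⁻³).
e = (27080 − 29167) − (76636200 − 85358010) / 3350 = 517 m.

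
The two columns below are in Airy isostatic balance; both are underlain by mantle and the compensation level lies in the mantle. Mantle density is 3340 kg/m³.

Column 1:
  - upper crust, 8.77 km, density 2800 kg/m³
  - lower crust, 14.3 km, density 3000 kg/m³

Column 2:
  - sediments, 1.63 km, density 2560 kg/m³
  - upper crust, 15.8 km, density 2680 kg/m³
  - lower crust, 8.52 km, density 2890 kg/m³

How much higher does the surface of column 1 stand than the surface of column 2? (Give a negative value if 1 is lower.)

−1.78 km

For any compensation level in the mantle, the mantle terms cancel and isostasy reduces to e = (Σt_1 − Σt_2) − (Σ(ρt)_1 − Σ(ρt)_2) / ρ_m.
Σt_1 = 23.07 km; Σt_2 = 25.95 km; Σ(ρt)_1 = 67456; Σ(ρt)_2 = 71139.6 (in km·kg/m³).
e = (23.07 − 25.95) − (67456 − 71139.6) / 3340 = −1.78 km.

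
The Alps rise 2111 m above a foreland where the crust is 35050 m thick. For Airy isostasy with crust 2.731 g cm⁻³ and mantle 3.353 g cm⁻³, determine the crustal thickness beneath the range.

Root depth r = h ρ_c / (ρ_m − ρ_c) = 2111 m × 2.731 / 0.622 = 9269 m.
Total thickness = T + h + r = 35050 m + 2111 m + 9269 m = 46400 m.

46400 m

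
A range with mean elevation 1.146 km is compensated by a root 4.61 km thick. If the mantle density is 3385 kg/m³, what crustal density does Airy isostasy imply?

ρ_c h = (ρ_m − ρ_c) r → ρ_c (h + r) = ρ_m r → ρ_c = ρ_m r / (h + r).
ρ_c = 3385 × 4.61 km / (1.146 km + 4.61 km) = 2710 kg/m³.

2710 kg/m³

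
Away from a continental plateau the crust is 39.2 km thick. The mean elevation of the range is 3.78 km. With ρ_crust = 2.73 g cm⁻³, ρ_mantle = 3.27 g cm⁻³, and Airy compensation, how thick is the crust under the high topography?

Root depth r = h ρ_c / (ρ_m − ρ_c) = 3.78 km × 2.73 / 0.54 = 19.11 km.
Total thickness = T + h + r = 39.2 km + 3.78 km + 19.11 km = 62.1 km.

62.1 km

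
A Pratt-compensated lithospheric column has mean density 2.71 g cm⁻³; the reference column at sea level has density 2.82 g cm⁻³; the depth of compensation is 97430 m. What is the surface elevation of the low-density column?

3950 m

ρ_ref D = ρ (D + h) → h = D (ρ_ref − ρ)/ρ.
h = 97430 m × (2.82 − 2.71)/2.71 = 3950 m.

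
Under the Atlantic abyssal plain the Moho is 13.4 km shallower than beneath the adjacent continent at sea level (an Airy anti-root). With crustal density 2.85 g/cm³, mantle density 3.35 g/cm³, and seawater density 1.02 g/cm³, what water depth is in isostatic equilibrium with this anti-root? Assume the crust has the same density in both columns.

3.66 km

Replacing a thickness d of crust by seawater at the top must be balanced by replacing crust with mantle at the base: d (ρ_c − ρ_w) = a (ρ_m − ρ_c).
d = a (ρ_m − ρ_c)/(ρ_c − ρ_w) = 13.4 km × 0.5/1.83 = 3.66 km.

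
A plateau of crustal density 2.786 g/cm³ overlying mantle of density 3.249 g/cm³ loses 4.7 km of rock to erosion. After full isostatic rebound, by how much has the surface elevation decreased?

0.67 km

Rebound u = e ρ_c/ρ_m = 4.7 km × 2.786/3.249 = 4.03 km.
Net surface drop = e − u = 4.7 km − 4.03 km = e (ρ_m − ρ_c)/ρ_m = 0.67 km.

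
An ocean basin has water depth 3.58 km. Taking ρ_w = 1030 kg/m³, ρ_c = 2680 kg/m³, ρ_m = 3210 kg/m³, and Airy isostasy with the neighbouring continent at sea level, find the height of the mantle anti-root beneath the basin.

11.1 km

Equating mass per unit area of the two columns: replacing crust with seawater at the top is compensated by replacing crust with mantle at the base: d (ρ_c − ρ_w) = a (ρ_m − ρ_c).
a = d (ρ_c − ρ_w)/(ρ_m − ρ_c) = 3.58 km × 1650/530 = 11.1 km.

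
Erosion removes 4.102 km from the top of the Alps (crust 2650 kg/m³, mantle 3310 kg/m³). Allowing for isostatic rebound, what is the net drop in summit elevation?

0.818 km

Rebound u = e ρ_c/ρ_m = 4.102 km × 2650/3310 = 3.284 km.
Net surface drop = e − u = 4.102 km − 3.284 km = e (ρ_m − ρ_c)/ρ_m = 0.818 km.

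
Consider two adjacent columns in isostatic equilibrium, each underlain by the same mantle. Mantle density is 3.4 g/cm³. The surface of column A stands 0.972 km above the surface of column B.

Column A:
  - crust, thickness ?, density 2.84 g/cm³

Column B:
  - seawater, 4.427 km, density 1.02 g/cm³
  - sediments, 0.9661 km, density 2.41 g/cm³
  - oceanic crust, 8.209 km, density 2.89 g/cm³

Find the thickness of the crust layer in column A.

Take the compensation level at the base of the deeper column (depth z_c below the surface of column A) and equate Σ ρ_i t_i down to z_c; mantle fills any gap and the z_c terms cancel.
Column A: x×2.84 + (z_c − 0 − x)×3.4
Column B: 0.972×0 + 4.427×1.02 + 0.9661×2.41 + 8.209×2.89 + (z_c − 0.972 − 13.6021)×3.4
The z_c×3.4 term appears on both sides and cancels. Collect the known terms of each column as K = Σ(ρt)_known − 3.4 × (depth of known layers): K_A = 0 − 3.4×0 = 0; K_B = 30.567851 − 3.4×(0.972 + 13.6021) = −18.984089.
Balance: K_A − x×(3.4 − 2.84) = K_B, so x = (K_A − K_B)/(3.4 − 2.84) = 18.9841/0.56 = 33.9 km.

33.9 km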